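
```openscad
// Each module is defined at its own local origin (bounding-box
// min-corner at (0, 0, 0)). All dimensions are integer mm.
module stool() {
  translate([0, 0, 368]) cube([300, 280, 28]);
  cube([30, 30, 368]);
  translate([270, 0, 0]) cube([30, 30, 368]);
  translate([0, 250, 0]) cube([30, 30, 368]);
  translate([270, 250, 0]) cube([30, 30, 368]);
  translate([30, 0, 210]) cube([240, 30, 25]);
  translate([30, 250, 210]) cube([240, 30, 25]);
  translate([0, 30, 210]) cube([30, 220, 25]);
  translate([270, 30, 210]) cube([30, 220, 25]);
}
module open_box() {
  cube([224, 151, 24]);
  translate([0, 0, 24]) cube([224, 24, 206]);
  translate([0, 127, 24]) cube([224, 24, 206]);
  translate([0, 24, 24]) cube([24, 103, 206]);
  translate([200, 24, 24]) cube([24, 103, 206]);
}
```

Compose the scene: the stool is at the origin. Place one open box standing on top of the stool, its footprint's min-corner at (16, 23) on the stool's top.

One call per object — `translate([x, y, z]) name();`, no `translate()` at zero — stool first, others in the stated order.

stool();
translate([16, 23, 396]) open_box();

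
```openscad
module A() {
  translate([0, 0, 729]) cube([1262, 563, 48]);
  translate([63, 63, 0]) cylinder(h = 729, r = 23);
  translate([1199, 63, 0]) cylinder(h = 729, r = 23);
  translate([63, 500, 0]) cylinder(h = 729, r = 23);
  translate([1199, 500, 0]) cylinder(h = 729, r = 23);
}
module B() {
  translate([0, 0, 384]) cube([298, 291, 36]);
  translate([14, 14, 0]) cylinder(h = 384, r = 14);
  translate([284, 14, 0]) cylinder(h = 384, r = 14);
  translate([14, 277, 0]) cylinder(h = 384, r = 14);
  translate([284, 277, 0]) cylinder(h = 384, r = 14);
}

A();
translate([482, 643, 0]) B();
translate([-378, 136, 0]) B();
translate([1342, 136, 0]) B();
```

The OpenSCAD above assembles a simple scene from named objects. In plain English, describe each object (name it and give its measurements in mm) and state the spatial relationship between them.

A is a table: top 1262 mm (x) × 563 mm (y), 48 mm thick, upper face at z = 777 mm, on four round legs of 46 mm diameter, each leg's bounding box inset 40 mm from the nearest pair of top edges, running from z = 0 to the bottom of the top.

B is a four-legged stool. The seat is 298×291 mm, 36 mm thick, top at z = 420 mm. It stands on four round legs, each 28 mm in diameter, from z = 0 to the seat underside, each leg's axis is inset half a diameter from the nearest pair of seat edges (so the leg's bounding box is flush with the corner).

Three stools sit around the table at the +y, −x, +x sides.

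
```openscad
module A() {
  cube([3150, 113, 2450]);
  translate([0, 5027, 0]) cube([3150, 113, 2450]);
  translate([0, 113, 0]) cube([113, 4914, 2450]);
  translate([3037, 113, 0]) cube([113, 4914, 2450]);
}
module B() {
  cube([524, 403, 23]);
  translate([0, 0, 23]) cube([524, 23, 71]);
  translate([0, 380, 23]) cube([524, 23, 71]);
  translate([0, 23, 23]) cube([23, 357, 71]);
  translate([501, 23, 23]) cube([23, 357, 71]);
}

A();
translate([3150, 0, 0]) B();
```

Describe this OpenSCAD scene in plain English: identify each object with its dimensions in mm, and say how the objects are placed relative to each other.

A is the wall frame of a small rectangular building: four walls, each 2450 mm tall and 113 mm thick, enclosing a footprint 3150 mm (x) by 5140 mm (y) outside-to-outside, with no floor or roof. The front and back walls (the −y and +y sides) span the full width; the two side walls fit between them.

B is an open-topped rectangular box: outside dimensions 524×403×94 mm, with a uniform wall and base thickness of 23 mm. The base is a full 524×403 slab on the floor; four walls sit on top of the base. The front and back walls (the −y and +y sides) span the full width; the two side walls fit between them.

The open box is against the house frame's +x side, with their −y faces flush.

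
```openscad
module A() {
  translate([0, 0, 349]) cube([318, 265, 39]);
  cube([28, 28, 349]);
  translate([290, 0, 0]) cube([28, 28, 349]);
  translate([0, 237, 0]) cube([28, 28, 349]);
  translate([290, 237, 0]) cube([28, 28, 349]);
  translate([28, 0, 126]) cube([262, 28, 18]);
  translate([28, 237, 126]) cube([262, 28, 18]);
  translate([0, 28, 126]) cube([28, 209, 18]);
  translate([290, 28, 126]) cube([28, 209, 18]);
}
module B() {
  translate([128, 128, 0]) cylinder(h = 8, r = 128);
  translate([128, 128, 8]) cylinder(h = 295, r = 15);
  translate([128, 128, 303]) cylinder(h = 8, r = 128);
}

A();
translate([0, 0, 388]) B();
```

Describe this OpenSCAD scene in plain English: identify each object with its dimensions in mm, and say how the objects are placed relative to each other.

A is a four-legged stool. The seat is 318×265 mm, 39 mm thick, top at z = 388 mm. It stands on four square legs, each 28×28 mm in cross-section, from z = 0 to the seat underside, each flush with a corner of the seat. Four stretchers, 28 mm wide and 18 mm tall, connect adjacent legs with their undersides at z = 126 mm, each running between the inner faces of the legs it joins and aligned with the legs' outer faces on the other axis.

B is a spool: two coaxial disc flanges of radius 128 mm and thickness 8 mm, joined by a core cylinder of radius 15 mm and height 295 mm. The lower flange rests on z = 0 and the three cylinders share a vertical axis.

The spool is on top of the stool.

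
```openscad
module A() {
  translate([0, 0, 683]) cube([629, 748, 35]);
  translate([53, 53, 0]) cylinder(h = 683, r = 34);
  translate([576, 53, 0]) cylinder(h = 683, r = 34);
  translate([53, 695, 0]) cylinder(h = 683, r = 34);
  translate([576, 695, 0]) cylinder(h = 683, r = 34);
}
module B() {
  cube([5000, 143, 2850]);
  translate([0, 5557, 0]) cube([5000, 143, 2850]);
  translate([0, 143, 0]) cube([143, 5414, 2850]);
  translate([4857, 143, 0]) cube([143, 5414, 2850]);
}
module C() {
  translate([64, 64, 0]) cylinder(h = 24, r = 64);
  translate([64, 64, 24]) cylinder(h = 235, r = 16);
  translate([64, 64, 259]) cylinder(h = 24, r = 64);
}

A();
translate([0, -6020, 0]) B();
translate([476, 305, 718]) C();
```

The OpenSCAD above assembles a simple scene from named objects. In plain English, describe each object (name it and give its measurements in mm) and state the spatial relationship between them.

A is a table with a 629×748 mm rectangular top, 35 mm thick, top surface at z = 718 mm, supported by four round legs of 68 mm diameter, each leg's bounding box inset 19 mm from the nearest pair of top edges, running from the floor.

B is the wall frame of a small rectangular building: four walls, each 2850 mm tall and 143 mm thick, enclosing a footprint 5000 mm (x) by 5700 mm (y) outside-to-outside, with no floor or roof. The front and back walls (the −y and +y sides) span the full width; the two side walls fit between them.

C is a spool: two coaxial disc flanges of radius 64 mm and thickness 24 mm, joined by a core cylinder of radius 16 mm and height 235 mm. The lower flange rests on z = 0 and the three cylinders share a vertical axis.

The house frame is on the floor beside the table on its −y side. The spool is on top of the table.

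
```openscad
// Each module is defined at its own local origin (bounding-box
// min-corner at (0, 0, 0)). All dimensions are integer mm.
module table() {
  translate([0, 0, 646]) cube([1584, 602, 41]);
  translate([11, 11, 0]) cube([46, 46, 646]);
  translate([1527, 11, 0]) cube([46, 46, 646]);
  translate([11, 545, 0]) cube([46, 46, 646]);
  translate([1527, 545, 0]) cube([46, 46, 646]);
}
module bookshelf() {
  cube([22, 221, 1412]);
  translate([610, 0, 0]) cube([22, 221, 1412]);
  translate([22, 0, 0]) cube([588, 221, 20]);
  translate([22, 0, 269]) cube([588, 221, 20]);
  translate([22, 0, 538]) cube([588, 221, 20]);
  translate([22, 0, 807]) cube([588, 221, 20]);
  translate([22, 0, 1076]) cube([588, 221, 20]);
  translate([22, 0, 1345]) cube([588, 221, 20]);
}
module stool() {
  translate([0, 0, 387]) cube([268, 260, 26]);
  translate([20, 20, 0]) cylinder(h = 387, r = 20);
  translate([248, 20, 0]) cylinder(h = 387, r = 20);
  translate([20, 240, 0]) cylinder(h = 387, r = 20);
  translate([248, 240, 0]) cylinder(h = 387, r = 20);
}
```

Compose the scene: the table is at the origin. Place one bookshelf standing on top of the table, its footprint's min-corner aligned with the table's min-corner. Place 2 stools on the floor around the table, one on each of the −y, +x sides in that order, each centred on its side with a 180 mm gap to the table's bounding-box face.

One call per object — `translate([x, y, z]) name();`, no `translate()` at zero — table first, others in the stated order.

table();
translate([0, 0, 687]) bookshelf();
translate([658, -440, 0]) stool();
translate([1764, 171, 0]) stool();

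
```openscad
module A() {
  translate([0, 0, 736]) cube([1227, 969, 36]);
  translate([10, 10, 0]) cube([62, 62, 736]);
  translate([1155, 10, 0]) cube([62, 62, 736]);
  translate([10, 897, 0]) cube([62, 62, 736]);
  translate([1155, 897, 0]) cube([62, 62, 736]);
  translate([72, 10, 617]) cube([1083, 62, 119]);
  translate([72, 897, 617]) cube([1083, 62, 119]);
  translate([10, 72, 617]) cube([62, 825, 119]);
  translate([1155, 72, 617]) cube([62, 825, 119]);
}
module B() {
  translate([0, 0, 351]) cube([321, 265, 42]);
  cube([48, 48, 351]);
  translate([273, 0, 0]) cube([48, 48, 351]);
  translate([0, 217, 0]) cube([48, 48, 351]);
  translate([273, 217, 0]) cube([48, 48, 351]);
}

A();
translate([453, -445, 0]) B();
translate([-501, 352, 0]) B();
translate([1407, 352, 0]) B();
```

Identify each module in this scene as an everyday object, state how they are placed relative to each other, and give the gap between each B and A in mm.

Each stool's nearest face is 180 mm from the table's bounding box.

A is a table. B is a stool. Three stools sit around the table at the −y, −x, +x sides. The gap between each stool and the table is 180 mm.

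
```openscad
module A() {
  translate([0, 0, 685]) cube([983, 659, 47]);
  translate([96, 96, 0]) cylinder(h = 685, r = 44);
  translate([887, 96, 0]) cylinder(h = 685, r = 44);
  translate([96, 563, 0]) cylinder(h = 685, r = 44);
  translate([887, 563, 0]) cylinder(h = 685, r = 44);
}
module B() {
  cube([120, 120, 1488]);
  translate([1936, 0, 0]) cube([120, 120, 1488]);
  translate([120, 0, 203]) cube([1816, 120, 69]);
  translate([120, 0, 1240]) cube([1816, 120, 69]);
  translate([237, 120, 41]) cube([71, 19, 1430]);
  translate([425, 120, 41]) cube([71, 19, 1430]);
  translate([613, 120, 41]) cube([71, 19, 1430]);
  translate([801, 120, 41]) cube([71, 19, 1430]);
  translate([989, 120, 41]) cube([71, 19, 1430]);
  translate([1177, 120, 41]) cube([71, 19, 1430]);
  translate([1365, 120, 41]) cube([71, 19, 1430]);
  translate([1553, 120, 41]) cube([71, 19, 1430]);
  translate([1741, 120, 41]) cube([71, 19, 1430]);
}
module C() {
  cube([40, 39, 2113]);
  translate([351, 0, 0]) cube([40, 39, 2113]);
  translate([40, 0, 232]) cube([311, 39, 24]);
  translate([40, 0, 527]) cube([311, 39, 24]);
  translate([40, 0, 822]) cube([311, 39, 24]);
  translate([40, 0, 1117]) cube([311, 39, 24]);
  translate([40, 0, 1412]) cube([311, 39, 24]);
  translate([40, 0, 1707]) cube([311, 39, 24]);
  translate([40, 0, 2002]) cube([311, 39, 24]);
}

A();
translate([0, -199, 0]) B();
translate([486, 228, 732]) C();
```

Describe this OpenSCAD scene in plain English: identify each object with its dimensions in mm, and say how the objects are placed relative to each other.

A is a table with a 983×659 mm rectangular top, 47 mm thick, top surface at z = 732 mm, supported by four round legs of 88 mm diameter, each leg's bounding box inset 52 mm from the nearest pair of top edges, running from the floor.

B is a fence section. Two 120×120 mm posts, 1488 mm tall, stand on the floor with a clear span of 1816 mm between their inner faces. Two horizontal rails of 120×69 mm section span the gap between the posts with their undersides at z = 203 mm and z = 1240 mm, flush with the posts' −y face. 9 pickets, each 71 mm wide, 19 mm thick and 1430 mm tall, are fixed to the +y face of the rails with their bottoms at z = 41 mm, evenly spaced across the span with equal gaps (rounded down to the nearest mm) at the −x end and between each pair — any rounding remainder accumulates at the +x end.

C is a wooden ladder with two side rails of 40×39 mm section and 2113 mm height, set 391 mm apart overall. Between them run 7 rectangular rungs (39 mm deep, 24 mm thick), front faces flush with the rails' −y face. The bottom of the first rung is 232 mm above the floor and each subsequent rung is 295 mm higher than the one below.

The fence section is on the floor beside the table on its −y side. The ladder is on top of the table.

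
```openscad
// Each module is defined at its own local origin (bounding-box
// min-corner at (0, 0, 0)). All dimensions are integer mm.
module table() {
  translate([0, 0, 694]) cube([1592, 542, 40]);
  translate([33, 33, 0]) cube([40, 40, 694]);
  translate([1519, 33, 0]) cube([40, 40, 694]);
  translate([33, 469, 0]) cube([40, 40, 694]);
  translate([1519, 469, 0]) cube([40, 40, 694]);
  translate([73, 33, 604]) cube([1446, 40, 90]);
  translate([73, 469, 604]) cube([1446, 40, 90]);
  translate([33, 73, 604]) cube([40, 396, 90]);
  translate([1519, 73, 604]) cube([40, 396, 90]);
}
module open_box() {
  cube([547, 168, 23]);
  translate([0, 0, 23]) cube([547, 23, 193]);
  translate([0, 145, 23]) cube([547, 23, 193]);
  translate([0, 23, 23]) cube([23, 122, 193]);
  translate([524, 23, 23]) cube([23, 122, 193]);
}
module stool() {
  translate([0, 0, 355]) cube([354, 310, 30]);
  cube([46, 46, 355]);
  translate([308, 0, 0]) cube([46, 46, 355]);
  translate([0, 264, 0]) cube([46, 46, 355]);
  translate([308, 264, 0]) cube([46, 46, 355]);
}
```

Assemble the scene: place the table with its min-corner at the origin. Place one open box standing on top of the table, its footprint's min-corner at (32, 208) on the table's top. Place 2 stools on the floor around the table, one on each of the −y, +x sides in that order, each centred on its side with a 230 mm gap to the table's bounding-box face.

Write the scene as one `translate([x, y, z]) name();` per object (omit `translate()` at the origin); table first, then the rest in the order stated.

table();
translate([32, 208, 734]) open_box();
translate([619, -540, 0]) stool();
translate([1822, 116, 0]) stool();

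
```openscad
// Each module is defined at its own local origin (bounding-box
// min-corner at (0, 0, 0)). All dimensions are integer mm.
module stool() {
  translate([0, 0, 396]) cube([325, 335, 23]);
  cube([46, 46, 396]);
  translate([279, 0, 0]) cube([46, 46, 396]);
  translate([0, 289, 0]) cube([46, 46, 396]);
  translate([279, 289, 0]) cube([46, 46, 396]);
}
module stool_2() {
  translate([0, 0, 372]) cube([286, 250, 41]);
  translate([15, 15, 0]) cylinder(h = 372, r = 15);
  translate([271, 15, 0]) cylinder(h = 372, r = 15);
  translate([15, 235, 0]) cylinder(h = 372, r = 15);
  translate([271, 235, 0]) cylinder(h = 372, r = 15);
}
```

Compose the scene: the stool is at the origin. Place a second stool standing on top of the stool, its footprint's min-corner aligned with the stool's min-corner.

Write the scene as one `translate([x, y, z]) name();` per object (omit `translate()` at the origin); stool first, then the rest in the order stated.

stool();
translate([0, 0, 419]) stool_2();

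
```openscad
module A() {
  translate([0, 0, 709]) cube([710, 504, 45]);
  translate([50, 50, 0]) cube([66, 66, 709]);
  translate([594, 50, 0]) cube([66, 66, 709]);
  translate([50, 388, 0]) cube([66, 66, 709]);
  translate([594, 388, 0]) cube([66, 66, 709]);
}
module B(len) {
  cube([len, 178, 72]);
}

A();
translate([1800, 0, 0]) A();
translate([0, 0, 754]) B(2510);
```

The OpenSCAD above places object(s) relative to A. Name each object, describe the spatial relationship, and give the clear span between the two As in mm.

A is a table. B is a beam. A beam spans the tops of two tables. The clear span between the two tables is 1090 mm.

Second table starts at x = 1800; first ends at x = 710; clear span = 1800 − 710 = 1090 mm.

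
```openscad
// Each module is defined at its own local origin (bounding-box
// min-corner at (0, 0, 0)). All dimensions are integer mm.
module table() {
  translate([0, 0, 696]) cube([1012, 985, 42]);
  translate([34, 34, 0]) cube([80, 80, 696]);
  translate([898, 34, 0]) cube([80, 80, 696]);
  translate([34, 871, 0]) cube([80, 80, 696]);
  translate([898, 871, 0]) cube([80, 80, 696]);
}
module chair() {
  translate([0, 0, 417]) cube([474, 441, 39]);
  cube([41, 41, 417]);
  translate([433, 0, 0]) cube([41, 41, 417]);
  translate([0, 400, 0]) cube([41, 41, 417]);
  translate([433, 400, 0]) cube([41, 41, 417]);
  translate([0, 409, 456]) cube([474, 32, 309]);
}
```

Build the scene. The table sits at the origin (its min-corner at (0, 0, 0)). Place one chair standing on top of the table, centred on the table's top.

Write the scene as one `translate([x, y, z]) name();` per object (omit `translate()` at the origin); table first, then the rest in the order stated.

table();
translate([269, 272, 738]) chair();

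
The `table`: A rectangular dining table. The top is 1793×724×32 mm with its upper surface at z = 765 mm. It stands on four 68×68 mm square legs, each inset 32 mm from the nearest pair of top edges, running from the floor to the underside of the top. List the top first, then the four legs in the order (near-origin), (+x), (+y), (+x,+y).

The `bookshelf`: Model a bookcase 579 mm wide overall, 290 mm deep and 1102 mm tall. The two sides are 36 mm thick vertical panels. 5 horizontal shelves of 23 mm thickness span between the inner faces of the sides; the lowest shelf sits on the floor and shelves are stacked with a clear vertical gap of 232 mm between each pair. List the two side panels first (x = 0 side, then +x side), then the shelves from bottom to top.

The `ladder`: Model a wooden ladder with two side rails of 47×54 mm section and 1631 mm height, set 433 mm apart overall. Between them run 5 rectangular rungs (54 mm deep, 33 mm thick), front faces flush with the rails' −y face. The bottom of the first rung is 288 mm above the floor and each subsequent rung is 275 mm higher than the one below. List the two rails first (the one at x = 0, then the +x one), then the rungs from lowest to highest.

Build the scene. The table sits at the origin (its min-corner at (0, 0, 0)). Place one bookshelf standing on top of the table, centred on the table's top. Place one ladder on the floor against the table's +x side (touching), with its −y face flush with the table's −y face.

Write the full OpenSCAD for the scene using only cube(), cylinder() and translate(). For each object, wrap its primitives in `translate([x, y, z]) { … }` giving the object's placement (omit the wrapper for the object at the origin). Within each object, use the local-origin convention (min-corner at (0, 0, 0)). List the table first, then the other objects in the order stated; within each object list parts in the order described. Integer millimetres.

translate([0, 0, 733]) cube([1793, 724, 32]);
translate([32, 32, 0]) cube([68, 68, 733]);
translate([1693, 32, 0]) cube([68, 68, 733]);
translate([32, 624, 0]) cube([68, 68, 733]);
translate([1693, 624, 0]) cube([68, 68, 733]);
translate([607, 217, 765]) {
  cube([36, 290, 1102]);
  translate([543, 0, 0]) cube([36, 290, 1102]);
  translate([36, 0, 0]) cube([507, 290, 23]);
  translate([36, 0, 255]) cube([507, 290, 23]);
  translate([36, 0, 510]) cube([507, 290, 23]);
  translate([36, 0, 765]) cube([507, 290, 23]);
  translate([36, 0, 1020]) cube([507, 290, 23]);
}
translate([1793, 0, 0]) {
  cube([47, 54, 1631]);
  translate([386, 0, 0]) cube([47, 54, 1631]);
  translate([47, 0, 288]) cube([339, 54, 33]);
  translate([47, 0, 563]) cube([339, 54, 33]);
  translate([47, 0, 838]) cube([339, 54, 33]);
  translate([47, 0, 1113]) cube([339, 54, 33]);
  translate([47, 0, 1388]) cube([339, 54, 33]);
}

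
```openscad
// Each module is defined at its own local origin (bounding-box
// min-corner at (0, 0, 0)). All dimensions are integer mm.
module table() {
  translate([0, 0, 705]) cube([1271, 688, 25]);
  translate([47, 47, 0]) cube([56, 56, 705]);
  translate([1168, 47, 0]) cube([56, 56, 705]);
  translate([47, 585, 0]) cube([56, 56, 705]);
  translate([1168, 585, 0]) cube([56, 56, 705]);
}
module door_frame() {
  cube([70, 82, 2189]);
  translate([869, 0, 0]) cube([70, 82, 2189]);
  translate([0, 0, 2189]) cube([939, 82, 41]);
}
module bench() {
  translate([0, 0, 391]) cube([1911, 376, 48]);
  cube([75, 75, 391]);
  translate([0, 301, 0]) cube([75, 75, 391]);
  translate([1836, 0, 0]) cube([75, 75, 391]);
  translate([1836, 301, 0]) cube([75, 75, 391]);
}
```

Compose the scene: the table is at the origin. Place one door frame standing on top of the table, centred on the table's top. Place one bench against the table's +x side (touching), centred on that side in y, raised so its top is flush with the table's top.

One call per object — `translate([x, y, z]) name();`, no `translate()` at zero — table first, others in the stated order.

table();
translate([166, 303, 730]) door_frame();
translate([1271, 156, 291]) bench();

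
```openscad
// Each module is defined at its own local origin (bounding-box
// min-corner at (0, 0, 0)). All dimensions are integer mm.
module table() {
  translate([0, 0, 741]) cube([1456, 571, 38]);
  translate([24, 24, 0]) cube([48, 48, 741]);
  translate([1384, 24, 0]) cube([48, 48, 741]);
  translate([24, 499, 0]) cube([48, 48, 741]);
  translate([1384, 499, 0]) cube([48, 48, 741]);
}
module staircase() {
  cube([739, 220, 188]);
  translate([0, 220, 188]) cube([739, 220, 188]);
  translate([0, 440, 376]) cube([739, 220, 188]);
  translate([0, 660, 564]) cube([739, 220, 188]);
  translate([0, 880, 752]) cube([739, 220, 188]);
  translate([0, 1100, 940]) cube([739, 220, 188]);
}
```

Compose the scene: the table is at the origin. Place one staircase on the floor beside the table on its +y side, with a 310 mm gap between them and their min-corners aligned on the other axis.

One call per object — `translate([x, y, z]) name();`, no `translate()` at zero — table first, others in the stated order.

table();
translate([0, 881, 0]) staircase();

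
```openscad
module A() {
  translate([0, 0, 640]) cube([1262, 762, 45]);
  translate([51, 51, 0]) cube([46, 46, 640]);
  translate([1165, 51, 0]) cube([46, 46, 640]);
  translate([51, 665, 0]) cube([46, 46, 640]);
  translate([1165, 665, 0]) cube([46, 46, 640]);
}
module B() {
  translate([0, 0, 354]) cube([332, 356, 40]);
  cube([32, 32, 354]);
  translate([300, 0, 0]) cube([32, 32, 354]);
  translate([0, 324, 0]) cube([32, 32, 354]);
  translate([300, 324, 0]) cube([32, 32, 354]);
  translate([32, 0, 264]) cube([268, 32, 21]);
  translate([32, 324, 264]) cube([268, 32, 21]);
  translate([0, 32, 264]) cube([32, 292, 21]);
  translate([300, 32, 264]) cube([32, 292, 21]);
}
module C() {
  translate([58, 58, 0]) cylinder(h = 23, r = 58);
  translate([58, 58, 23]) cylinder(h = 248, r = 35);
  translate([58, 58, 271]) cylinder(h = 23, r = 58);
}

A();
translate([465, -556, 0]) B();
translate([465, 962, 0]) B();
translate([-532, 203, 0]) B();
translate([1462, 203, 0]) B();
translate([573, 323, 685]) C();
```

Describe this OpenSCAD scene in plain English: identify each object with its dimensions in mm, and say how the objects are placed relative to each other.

A is a rectangular dining table. The top is 1262×762×45 mm with its upper surface at z = 685 mm. It stands on four 46×46 mm square legs, each inset 51 mm from the nearest pair of top edges, running from the floor to the underside of the top.

B is a four-legged stool. The seat is 332×356 mm, 40 mm thick, top at z = 394 mm. It stands on four square legs, each 32×32 mm in cross-section, from z = 0 to the seat underside, each flush with a corner of the seat. Four stretchers, 32 mm wide and 21 mm tall, connect adjacent legs with their undersides at z = 264 mm, each running between the inner faces of the legs it joins and aligned with the legs' outer faces on the other axis.

C is a spool: two coaxial disc flanges of radius 58 mm and thickness 23 mm, joined by a core cylinder of radius 35 mm and height 248 mm. The lower flange rests on z = 0 and the three cylinders share a vertical axis.

Four stools sit around the table at the −y, +y, −x, +x sides. The spool is on top of the table, centred.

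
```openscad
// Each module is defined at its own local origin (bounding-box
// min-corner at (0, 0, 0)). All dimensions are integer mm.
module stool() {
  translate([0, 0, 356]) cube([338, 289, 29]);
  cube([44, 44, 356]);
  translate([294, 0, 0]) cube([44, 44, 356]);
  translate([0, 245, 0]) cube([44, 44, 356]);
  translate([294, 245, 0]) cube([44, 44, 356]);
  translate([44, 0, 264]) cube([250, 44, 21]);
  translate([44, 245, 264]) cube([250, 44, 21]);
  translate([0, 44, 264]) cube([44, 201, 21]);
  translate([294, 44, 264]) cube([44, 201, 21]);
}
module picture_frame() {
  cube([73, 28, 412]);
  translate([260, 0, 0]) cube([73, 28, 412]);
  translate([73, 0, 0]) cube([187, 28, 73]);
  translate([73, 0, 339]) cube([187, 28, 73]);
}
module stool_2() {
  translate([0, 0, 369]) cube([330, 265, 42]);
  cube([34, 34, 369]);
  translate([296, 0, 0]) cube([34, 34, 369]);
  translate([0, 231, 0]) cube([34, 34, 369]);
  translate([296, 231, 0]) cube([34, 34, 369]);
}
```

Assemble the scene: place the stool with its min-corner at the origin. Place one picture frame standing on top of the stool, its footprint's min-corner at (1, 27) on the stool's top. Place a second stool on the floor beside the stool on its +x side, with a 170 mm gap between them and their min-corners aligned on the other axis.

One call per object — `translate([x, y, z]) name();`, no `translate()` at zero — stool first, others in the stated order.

stool();
translate([1, 27, 385]) picture_frame();
translate([508, 0, 0]) stool_2();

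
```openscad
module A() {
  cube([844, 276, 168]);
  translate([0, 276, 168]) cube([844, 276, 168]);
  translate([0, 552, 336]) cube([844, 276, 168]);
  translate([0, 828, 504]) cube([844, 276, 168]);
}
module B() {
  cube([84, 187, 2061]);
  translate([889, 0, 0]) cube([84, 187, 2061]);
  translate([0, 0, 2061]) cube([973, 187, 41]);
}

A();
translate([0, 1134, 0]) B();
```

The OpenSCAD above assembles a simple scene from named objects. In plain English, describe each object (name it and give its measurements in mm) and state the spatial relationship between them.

A is a run of 4 identical solid stair steps. Each tread is 844×276 mm and each step block is 168 mm high. Step 1 rests on the floor; step k is offset from step 1 by (k−1)×276 mm in y and (k−1)×168 mm in z.

B is a rectangular door frame: two vertical jambs of 84×187 mm section, 2061 mm tall, with a clear opening 805 mm wide between their inner faces. A header 41 mm tall and 187 mm deep lies on top of the jambs and spans the full outside width.

The door frame is on the floor beside the staircase on its +y side.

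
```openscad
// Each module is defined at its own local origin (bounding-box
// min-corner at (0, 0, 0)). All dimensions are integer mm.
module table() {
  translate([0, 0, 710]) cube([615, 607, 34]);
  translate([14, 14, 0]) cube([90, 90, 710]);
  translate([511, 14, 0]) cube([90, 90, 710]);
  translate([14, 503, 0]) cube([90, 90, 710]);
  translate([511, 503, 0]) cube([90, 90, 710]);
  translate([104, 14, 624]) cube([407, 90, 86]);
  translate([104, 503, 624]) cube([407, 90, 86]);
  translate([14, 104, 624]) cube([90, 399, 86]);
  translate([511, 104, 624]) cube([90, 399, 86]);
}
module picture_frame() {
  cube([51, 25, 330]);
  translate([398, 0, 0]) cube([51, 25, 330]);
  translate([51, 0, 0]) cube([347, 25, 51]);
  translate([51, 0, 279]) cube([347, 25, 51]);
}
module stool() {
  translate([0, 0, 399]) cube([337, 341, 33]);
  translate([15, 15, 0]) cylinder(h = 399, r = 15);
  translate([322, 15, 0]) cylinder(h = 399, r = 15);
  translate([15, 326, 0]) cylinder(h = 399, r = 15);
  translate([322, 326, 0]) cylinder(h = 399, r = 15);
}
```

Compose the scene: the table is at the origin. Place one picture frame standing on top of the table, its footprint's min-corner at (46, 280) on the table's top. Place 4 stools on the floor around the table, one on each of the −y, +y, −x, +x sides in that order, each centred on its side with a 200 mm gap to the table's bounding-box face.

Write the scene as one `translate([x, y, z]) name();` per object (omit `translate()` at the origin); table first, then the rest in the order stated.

table();
translate([46, 280, 744]) picture_frame();
translate([139, -541, 0]) stool();
translate([139, 807, 0]) stool();
translate([-537, 133, 0]) stool();
translate([815, 133, 0]) stool();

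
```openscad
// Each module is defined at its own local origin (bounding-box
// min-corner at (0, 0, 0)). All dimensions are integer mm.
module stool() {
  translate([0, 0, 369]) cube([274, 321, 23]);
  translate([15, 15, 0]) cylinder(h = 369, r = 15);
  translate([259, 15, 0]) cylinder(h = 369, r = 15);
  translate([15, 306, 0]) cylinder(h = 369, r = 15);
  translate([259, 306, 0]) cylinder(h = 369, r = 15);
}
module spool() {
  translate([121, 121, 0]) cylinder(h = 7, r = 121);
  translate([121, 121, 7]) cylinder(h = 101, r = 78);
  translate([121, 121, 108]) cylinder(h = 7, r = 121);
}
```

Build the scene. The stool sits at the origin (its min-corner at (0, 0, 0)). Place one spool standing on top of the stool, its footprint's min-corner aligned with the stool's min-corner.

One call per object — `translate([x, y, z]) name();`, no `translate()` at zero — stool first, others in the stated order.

stool();
translate([0, 0, 392]) spool();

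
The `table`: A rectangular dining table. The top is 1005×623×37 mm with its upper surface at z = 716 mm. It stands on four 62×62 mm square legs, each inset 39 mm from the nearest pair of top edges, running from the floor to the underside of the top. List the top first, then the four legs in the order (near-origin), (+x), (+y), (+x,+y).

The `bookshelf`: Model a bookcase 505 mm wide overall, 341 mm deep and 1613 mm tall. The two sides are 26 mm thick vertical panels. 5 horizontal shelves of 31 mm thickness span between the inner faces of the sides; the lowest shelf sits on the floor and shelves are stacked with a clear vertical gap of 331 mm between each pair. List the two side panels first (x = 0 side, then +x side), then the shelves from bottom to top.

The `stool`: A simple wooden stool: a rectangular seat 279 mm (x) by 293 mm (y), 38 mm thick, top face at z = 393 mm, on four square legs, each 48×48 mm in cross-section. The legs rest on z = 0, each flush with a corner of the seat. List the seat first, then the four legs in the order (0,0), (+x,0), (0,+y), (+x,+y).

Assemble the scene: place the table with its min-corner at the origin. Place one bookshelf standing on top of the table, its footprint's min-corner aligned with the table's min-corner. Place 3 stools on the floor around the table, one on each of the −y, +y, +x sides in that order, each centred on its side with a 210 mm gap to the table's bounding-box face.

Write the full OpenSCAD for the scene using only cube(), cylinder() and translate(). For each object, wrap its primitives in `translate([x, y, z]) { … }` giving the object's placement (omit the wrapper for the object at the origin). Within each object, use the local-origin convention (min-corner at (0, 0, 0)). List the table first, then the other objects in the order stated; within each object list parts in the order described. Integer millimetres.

translate([0, 0, 679]) cube([1005, 623, 37]);
translate([39, 39, 0]) cube([62, 62, 679]);
translate([904, 39, 0]) cube([62, 62, 679]);
translate([39, 522, 0]) cube([62, 62, 679]);
translate([904, 522, 0]) cube([62, 62, 679]);
translate([0, 0, 716]) {
  cube([26, 341, 1613]);
  translate([479, 0, 0]) cube([26, 341, 1613]);
  translate([26, 0, 0]) cube([453, 341, 31]);
  translate([26, 0, 362]) cube([453, 341, 31]);
  translate([26, 0, 724]) cube([453, 341, 31]);
  translate([26, 0, 1086]) cube([453, 341, 31]);
  translate([26, 0, 1448]) cube([453, 341, 31]);
}
translate([363, -503, 0]) {
  translate([0, 0, 355]) cube([279, 293, 38]);
  cube([48, 48, 355]);
  translate([231, 0, 0]) cube([48, 48, 355]);
  translate([0, 245, 0]) cube([48, 48, 355]);
  translate([231, 245, 0]) cube([48, 48, 355]);
}
translate([363, 833, 0]) {
  translate([0, 0, 355]) cube([279, 293, 38]);
  cube([48, 48, 355]);
  translate([231, 0, 0]) cube([48, 48, 355]);
  translate([0, 245, 0]) cube([48, 48, 355]);
  translate([231, 245, 0]) cube([48, 48, 355]);
}
translate([1215, 165, 0]) {
  translate([0, 0, 355]) cube([279, 293, 38]);
  cube([48, 48, 355]);
  translate([231, 0, 0]) cube([48, 48, 355]);
  translate([0, 245, 0]) cube([48, 48, 355]);
  translate([231, 245, 0]) cube([48, 48, 355]);
}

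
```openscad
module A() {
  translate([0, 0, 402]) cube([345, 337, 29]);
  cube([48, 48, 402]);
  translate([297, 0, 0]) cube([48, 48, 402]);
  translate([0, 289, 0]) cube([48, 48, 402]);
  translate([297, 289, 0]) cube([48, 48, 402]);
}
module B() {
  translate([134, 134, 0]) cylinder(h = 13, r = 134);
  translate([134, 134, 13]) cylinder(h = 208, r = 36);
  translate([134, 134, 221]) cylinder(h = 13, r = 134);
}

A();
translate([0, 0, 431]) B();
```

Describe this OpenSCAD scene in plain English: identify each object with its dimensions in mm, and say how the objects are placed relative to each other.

A is a four-legged stool. The seat is 345×337 mm, 29 mm thick, top at z = 431 mm. It stands on four square legs, each 48×48 mm in cross-section, from z = 0 to the seat underside, each flush with a corner of the seat.

B is a spool: two coaxial disc flanges of radius 134 mm and thickness 13 mm, joined by a core cylinder of radius 36 mm and height 208 mm. The lower flange rests on z = 0 and the three cylinders share a vertical axis.

The spool is on top of the stool.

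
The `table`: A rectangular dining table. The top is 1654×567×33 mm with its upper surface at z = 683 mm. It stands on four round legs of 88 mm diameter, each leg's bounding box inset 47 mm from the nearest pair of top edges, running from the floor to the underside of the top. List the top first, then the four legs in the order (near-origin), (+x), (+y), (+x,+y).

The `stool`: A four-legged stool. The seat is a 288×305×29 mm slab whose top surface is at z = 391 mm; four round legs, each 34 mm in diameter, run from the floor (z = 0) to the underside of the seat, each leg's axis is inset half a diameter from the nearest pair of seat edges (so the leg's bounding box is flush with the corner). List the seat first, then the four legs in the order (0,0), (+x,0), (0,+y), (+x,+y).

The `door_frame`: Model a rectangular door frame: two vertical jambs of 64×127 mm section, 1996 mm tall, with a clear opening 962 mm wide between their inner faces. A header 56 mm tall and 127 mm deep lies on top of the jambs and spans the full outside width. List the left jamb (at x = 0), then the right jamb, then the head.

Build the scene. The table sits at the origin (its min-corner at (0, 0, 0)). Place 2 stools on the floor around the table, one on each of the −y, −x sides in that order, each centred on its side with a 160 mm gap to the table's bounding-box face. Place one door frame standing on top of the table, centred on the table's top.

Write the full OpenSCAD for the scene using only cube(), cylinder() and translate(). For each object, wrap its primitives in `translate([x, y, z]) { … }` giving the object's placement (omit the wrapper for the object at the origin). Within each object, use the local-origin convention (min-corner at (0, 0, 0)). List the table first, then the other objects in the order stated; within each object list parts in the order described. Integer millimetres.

translate([0, 0, 650]) cube([1654, 567, 33]);
translate([91, 91, 0]) cylinder(h = 650, r = 44);
translate([1563, 91, 0]) cylinder(h = 650, r = 44);
translate([91, 476, 0]) cylinder(h = 650, r = 44);
translate([1563, 476, 0]) cylinder(h = 650, r = 44);
translate([683, -465, 0]) {
  translate([0, 0, 362]) cube([288, 305, 29]);
  translate([17, 17, 0]) cylinder(h = 362, r = 17);
  translate([271, 17, 0]) cylinder(h = 362, r = 17);
  translate([17, 288, 0]) cylinder(h = 362, r = 17);
  translate([271, 288, 0]) cylinder(h = 362, r = 17);
}
translate([-448, 131, 0]) {
  translate([0, 0, 362]) cube([288, 305, 29]);
  translate([17, 17, 0]) cylinder(h = 362, r = 17);
  translate([271, 17, 0]) cylinder(h = 362, r = 17);
  translate([17, 288, 0]) cylinder(h = 362, r = 17);
  translate([271, 288, 0]) cylinder(h = 362, r = 17);
}
translate([282, 220, 683]) {
  cube([64, 127, 1996]);
  translate([1026, 0, 0]) cube([64, 127, 1996]);
  translate([0, 0, 1996]) cube([1090, 127, 56]);
}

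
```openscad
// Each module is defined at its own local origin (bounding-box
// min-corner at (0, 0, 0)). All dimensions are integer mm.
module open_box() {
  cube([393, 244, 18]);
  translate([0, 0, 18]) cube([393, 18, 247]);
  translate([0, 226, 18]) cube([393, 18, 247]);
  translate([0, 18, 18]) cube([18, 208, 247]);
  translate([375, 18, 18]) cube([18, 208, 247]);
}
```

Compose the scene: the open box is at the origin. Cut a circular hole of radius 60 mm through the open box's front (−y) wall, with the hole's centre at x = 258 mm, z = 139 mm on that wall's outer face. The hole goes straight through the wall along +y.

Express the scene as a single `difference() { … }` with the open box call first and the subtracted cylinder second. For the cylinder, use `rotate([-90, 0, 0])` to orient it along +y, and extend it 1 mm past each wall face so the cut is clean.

difference() {
  open_box();
  translate([258, -1, 139]) rotate([-90, 0, 0]) cylinder(h = 20, r = 60);
}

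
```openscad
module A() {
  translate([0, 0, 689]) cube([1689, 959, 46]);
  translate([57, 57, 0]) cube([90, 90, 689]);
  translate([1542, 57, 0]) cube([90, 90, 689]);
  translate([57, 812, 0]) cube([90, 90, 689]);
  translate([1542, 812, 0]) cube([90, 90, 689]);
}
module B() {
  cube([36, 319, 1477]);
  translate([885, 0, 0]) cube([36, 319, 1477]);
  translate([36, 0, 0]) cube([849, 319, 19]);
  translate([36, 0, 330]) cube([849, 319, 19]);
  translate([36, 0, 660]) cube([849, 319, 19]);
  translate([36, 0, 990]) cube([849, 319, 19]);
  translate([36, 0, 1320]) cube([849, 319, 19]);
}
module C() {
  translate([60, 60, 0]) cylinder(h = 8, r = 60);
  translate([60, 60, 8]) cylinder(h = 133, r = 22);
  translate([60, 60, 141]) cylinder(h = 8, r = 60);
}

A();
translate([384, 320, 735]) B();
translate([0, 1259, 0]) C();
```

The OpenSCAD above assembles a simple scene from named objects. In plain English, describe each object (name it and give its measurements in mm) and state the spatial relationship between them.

A is a rectangular dining table. The top is 1689×959×46 mm with its upper surface at z = 735 mm. It stands on four 90×90 mm square legs, each inset 57 mm from the nearest pair of top edges, running from the floor to the underside of the top.

B is an open bookshelf. Two side panels, each 36 mm thick, 319 mm deep and 1477 mm tall, stand 921 mm apart (outside-to-outside). Between them sit 5 shelves, each 19 mm thick and 319 mm deep, spanning the full gap between the sides. The bottom shelf rests on the floor (its underside at z = 0) and the clear gap between one shelf's top and the next shelf's underside is 311 mm.

C is a spool: two coaxial disc flanges of radius 60 mm and thickness 8 mm, joined by a core cylinder of radius 22 mm and height 133 mm. The lower flange rests on z = 0 and the three cylinders share a vertical axis.

The bookshelf is on top of the table, centred. The spool is on the floor beside the table on its +y side.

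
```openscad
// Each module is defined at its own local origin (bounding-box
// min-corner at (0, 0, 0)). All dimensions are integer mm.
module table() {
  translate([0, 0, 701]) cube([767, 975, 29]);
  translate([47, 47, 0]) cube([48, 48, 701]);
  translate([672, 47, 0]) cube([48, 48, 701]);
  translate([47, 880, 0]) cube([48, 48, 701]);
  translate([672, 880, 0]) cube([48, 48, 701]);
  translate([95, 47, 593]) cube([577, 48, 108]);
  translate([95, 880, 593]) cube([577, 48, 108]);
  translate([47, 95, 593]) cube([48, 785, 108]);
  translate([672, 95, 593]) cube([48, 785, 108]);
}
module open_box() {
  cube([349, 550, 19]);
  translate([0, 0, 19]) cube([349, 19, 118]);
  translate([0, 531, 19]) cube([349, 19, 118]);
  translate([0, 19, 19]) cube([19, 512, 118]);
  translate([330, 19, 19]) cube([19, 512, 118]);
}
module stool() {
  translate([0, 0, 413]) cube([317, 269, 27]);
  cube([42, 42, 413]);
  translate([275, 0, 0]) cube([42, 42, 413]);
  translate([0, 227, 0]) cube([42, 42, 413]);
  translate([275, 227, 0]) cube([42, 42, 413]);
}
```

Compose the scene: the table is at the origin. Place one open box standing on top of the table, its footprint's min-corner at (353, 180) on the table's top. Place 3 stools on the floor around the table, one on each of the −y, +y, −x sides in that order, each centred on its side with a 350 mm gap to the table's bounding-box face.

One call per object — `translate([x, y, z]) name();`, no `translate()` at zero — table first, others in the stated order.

table();
translate([353, 180, 730]) open_box();
translate([225, -619, 0]) stool();
translate([225, 1325, 0]) stool();
translate([-667, 353, 0]) stool();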